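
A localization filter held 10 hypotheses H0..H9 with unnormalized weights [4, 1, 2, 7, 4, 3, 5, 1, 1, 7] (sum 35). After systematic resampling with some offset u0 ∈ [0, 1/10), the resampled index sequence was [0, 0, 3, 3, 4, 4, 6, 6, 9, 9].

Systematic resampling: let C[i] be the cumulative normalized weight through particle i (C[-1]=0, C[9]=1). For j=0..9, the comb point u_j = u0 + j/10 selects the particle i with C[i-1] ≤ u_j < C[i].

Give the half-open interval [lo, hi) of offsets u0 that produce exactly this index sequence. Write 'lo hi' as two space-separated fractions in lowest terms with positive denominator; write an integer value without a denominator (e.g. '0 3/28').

0 1/70

C = [4/35, 1/7, 1/5, 2/5, 18/35, 3/5, 26/35, 27/35, 4/5, 1]
j=0 picked index 0: u0 ∈ [0, 4/35)
j=1 picked index 0: u0 ∈ [-1/10, 1/70)
j=2 picked index 3: u0 ∈ [0, 1/5)
j=3 picked index 3: u0 ∈ [-1/10, 1/10)
j=4 picked index 4: u0 ∈ [0, 4/35)
j=5 picked index 4: u0 ∈ [-1/10, 1/70)
j=6 picked index 6: u0 ∈ [0, 1/7)
j=7 picked index 6: u0 ∈ [-1/10, 3/70)
j=8 picked index 9: u0 ∈ [0, 1/5)
j=9 picked index 9: u0 ∈ [-1/10, 1/10)
intersection: [0, 1/70)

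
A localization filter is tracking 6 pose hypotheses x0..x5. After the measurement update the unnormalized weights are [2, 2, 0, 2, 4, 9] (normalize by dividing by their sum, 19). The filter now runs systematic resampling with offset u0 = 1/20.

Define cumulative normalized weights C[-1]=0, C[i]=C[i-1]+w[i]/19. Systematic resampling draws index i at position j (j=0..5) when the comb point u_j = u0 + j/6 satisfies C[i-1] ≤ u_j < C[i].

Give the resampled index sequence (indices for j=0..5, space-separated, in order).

C = [2/19, 4/19, 4/19, 6/19, 10/19, 1]
j=0: u_0=1/20 ∈ [0, 2/19) → index 0
j=1: u_1=13/60 ∈ [4/19, 6/19) → index 3
j=2: u_2=23/60 ∈ [6/19, 10/19) → index 4
j=3: u_3=11/20 ∈ [10/19, 1) → index 5
j=4: u_4=43/60 ∈ [10/19, 1) → index 5
j=5: u_5=53/60 ∈ [10/19, 1) → index 5

0 3 4 5 5 5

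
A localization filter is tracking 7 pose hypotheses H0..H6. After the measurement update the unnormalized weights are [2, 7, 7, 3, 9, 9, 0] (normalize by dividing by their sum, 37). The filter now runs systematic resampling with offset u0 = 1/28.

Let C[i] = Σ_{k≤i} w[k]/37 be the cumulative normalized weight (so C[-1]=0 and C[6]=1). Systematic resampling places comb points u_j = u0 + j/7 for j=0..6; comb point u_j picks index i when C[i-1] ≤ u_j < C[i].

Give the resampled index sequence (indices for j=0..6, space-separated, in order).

0 1 2 3 4 4 5

C = [2/37, 9/37, 16/37, 19/37, 28/37, 1, 1]
j=0: u_0=1/28 ∈ [0, 2/37) → index 0
j=1: u_1=5/28 ∈ [2/37, 9/37) → index 1
j=2: u_2=9/28 ∈ [9/37, 16/37) → index 2
j=3: u_3=13/28 ∈ [16/37, 19/37) → index 3
j=4: u_4=17/28 ∈ [19/37, 28/37) → index 4
j=5: u_5=3/4 ∈ [19/37, 28/37) → index 4
j=6: u_6=25/28 ∈ [28/37, 1) → index 5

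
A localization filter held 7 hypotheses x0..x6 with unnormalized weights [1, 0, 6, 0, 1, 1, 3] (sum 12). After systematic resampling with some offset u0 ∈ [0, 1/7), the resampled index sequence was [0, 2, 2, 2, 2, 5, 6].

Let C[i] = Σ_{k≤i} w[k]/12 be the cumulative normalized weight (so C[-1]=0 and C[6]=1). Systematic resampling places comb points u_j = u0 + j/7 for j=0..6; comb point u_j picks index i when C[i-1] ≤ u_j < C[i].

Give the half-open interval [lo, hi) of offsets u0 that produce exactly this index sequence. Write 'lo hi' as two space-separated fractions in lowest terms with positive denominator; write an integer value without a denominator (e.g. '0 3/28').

C = [1/12, 1/12, 7/12, 7/12, 2/3, 3/4, 1]
j=0 picked index 0: u0 ∈ [0, 1/12)
j=1 picked index 2: u0 ∈ [-5/84, 37/84)
j=2 picked index 2: u0 ∈ [-17/84, 25/84)
j=3 picked index 2: u0 ∈ [-29/84, 13/84)
j=4 picked index 2: u0 ∈ [-41/84, 1/84)
j=5 picked index 5: u0 ∈ [-1/21, 1/28)
j=6 picked index 6: u0 ∈ [-3/28, 1/7)
intersection: [0, 1/84)

0 1/84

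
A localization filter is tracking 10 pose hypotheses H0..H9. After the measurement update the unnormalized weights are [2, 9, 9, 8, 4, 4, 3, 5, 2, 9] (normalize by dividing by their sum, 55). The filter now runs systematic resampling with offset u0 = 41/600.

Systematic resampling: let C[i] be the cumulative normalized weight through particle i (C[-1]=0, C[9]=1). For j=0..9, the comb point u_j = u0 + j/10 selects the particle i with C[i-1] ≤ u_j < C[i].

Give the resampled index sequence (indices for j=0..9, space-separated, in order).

C = [2/55, 1/5, 4/11, 28/55, 32/55, 36/55, 39/55, 4/5, 46/55, 1]
j=0: u_0=41/600 ∈ [2/55, 1/5) → index 1
j=1: u_1=101/600 ∈ [2/55, 1/5) → index 1
j=2: u_2=161/600 ∈ [1/5, 4/11) → index 2
j=3: u_3=221/600 ∈ [4/11, 28/55) → index 3
j=4: u_4=281/600 ∈ [4/11, 28/55) → index 3
j=5: u_5=341/600 ∈ [28/55, 32/55) → index 4
j=6: u_6=401/600 ∈ [36/55, 39/55) → index 6
j=7: u_7=461/600 ∈ [39/55, 4/5) → index 7
j=8: u_8=521/600 ∈ [46/55, 1) → index 9
j=9: u_9=581/600 ∈ [46/55, 1) → index 9

1 1 2 3 3 4 6 7 9 9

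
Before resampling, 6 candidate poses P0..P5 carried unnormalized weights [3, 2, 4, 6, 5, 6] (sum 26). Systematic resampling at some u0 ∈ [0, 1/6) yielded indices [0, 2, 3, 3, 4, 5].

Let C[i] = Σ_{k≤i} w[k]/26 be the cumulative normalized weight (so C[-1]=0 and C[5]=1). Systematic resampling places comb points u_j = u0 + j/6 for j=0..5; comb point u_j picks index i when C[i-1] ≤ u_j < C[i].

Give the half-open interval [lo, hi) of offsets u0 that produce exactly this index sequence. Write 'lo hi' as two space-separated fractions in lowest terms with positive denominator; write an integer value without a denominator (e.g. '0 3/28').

1/39 1/13

C = [3/26, 5/26, 9/26, 15/26, 10/13, 1]
j=0 picked index 0: u0 ∈ [0, 3/26)
j=1 picked index 2: u0 ∈ [1/39, 7/39)
j=2 picked index 3: u0 ∈ [1/78, 19/78)
j=3 picked index 3: u0 ∈ [-2/13, 1/13)
j=4 picked index 4: u0 ∈ [-7/78, 4/39)
j=5 picked index 5: u0 ∈ [-5/78, 1/6)
intersection: [1/39, 1/13)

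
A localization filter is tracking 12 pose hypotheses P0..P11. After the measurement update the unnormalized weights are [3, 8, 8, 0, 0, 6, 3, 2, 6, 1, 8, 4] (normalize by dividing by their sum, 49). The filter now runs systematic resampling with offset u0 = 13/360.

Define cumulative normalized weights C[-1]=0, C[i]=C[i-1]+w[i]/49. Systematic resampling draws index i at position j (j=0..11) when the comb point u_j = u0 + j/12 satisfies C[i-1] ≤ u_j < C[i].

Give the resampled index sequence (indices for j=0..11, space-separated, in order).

0 1 1 2 2 5 6 8 8 10 10 11

C = [3/49, 11/49, 19/49, 19/49, 19/49, 25/49, 4/7, 30/49, 36/49, 37/49, 45/49, 1]
j=0: u_0=13/360 ∈ [0, 3/49) → index 0
j=1: u_1=43/360 ∈ [3/49, 11/49) → index 1
j=2: u_2=73/360 ∈ [3/49, 11/49) → index 1
j=3: u_3=103/360 ∈ [11/49, 19/49) → index 2
j=4: u_4=133/360 ∈ [11/49, 19/49) → index 2
j=5: u_5=163/360 ∈ [19/49, 25/49) → index 5
j=6: u_6=193/360 ∈ [25/49, 4/7) → index 6
j=7: u_7=223/360 ∈ [30/49, 36/49) → index 8
j=8: u_8=253/360 ∈ [30/49, 36/49) → index 8
j=9: u_9=283/360 ∈ [37/49, 45/49) → index 10
j=10: u_10=313/360 ∈ [37/49, 45/49) → index 10
j=11: u_11=343/360 ∈ [45/49, 1) → index 11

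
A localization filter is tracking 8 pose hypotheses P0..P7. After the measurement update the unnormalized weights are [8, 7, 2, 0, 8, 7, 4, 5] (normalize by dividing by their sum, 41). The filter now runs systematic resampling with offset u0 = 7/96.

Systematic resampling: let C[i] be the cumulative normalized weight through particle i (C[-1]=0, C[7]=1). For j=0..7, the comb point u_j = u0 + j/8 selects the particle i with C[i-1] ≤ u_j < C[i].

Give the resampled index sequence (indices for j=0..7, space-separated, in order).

0 1 1 4 4 5 6 7

C = [8/41, 15/41, 17/41, 17/41, 25/41, 32/41, 36/41, 1]
j=0: u_0=7/96 ∈ [0, 8/41) → index 0
j=1: u_1=19/96 ∈ [8/41, 15/41) → index 1
j=2: u_2=31/96 ∈ [8/41, 15/41) → index 1
j=3: u_3=43/96 ∈ [17/41, 25/41) → index 4
j=4: u_4=55/96 ∈ [17/41, 25/41) → index 4
j=5: u_5=67/96 ∈ [25/41, 32/41) → index 5
j=6: u_6=79/96 ∈ [32/41, 36/41) → index 6
j=7: u_7=91/96 ∈ [36/41, 1) → index 7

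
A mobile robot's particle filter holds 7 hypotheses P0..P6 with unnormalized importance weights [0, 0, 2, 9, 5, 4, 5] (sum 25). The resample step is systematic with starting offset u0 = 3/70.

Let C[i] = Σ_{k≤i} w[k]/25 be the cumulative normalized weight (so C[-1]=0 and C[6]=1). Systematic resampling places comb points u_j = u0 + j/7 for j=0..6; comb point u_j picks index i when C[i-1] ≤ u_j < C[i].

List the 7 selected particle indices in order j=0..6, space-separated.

2 3 3 4 4 5 6

C = [0, 0, 2/25, 11/25, 16/25, 4/5, 1]
j=0: u_0=3/70 ∈ [0, 2/25) → index 2
j=1: u_1=13/70 ∈ [2/25, 11/25) → index 3
j=2: u_2=23/70 ∈ [2/25, 11/25) → index 3
j=3: u_3=33/70 ∈ [11/25, 16/25) → index 4
j=4: u_4=43/70 ∈ [11/25, 16/25) → index 4
j=5: u_5=53/70 ∈ [16/25, 4/5) → index 5
j=6: u_6=9/10 ∈ [4/5, 1) → index 6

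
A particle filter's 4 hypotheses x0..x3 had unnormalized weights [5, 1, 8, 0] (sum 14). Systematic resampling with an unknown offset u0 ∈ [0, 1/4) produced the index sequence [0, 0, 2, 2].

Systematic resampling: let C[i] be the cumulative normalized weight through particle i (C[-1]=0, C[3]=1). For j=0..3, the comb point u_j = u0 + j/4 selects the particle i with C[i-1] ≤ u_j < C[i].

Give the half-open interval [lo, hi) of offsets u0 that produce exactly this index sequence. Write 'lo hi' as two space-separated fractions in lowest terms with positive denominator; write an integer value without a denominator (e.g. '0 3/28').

C = [5/14, 3/7, 1, 1]
j=0 picked index 0: u0 ∈ [0, 5/14)
j=1 picked index 0: u0 ∈ [-1/4, 3/28)
j=2 picked index 2: u0 ∈ [-1/14, 1/2)
j=3 picked index 2: u0 ∈ [-9/28, 1/4)
intersection: [0, 3/28)

0 3/28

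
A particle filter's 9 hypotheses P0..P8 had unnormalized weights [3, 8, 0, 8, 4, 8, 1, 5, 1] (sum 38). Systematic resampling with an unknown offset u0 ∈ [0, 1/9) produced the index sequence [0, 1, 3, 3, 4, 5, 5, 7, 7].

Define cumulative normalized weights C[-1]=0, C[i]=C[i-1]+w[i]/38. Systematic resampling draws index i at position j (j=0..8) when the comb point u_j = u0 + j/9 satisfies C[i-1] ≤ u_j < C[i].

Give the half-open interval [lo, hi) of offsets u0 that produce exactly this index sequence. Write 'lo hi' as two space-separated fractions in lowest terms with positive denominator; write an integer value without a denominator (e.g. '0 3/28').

C = [3/38, 11/38, 11/38, 1/2, 23/38, 31/38, 16/19, 37/38, 1]
j=0 picked index 0: u0 ∈ [0, 3/38)
j=1 picked index 1: u0 ∈ [-11/342, 61/342)
j=2 picked index 3: u0 ∈ [23/342, 5/18)
j=3 picked index 3: u0 ∈ [-5/114, 1/6)
j=4 picked index 4: u0 ∈ [1/18, 55/342)
j=5 picked index 5: u0 ∈ [17/342, 89/342)
j=6 picked index 5: u0 ∈ [-7/114, 17/114)
j=7 picked index 7: u0 ∈ [11/171, 67/342)
j=8 picked index 7: u0 ∈ [-8/171, 29/342)
intersection: [23/342, 3/38)

23/342 3/38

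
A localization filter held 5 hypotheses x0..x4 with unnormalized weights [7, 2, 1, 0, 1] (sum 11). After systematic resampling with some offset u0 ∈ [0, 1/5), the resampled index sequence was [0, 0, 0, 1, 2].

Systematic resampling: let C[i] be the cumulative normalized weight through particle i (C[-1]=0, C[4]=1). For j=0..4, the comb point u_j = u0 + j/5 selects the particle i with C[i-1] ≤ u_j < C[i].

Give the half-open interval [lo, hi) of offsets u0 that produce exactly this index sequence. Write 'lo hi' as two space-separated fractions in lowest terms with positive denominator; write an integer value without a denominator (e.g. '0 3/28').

C = [7/11, 9/11, 10/11, 10/11, 1]
j=0 picked index 0: u0 ∈ [0, 7/11)
j=1 picked index 0: u0 ∈ [-1/5, 24/55)
j=2 picked index 0: u0 ∈ [-2/5, 13/55)
j=3 picked index 1: u0 ∈ [2/55, 12/55)
j=4 picked index 2: u0 ∈ [1/55, 6/55)
intersection: [2/55, 6/55)

2/55 6/55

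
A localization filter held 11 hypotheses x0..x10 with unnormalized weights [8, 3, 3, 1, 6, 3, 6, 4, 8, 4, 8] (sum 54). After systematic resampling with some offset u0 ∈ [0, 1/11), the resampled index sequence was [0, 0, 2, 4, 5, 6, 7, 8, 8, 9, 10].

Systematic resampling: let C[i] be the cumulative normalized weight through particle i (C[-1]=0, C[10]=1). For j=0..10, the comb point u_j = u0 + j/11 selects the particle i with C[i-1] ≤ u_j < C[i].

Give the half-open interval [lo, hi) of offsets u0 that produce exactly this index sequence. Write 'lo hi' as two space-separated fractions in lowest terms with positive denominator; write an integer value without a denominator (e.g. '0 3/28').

5/198 10/297

C = [4/27, 11/54, 7/27, 5/18, 7/18, 4/9, 5/9, 17/27, 7/9, 23/27, 1]
j=0 picked index 0: u0 ∈ [0, 4/27)
j=1 picked index 0: u0 ∈ [-1/11, 17/297)
j=2 picked index 2: u0 ∈ [13/594, 23/297)
j=3 picked index 4: u0 ∈ [1/198, 23/198)
j=4 picked index 5: u0 ∈ [5/198, 8/99)
j=5 picked index 6: u0 ∈ [-1/99, 10/99)
j=6 picked index 7: u0 ∈ [1/99, 25/297)
j=7 picked index 8: u0 ∈ [-2/297, 14/99)
j=8 picked index 8: u0 ∈ [-29/297, 5/99)
j=9 picked index 9: u0 ∈ [-4/99, 10/297)
j=10 picked index 10: u0 ∈ [-17/297, 1/11)
intersection: [5/198, 10/297)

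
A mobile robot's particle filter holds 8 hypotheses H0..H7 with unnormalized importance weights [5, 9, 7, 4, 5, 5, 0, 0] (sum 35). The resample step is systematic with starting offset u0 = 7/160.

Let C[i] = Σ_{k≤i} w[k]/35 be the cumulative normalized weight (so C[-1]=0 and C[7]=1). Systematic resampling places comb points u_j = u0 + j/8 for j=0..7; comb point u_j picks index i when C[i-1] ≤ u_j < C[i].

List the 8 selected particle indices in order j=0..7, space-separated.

0 1 1 2 2 3 4 5

C = [1/7, 2/5, 3/5, 5/7, 6/7, 1, 1, 1]
j=0: u_0=7/160 ∈ [0, 1/7) → index 0
j=1: u_1=27/160 ∈ [1/7, 2/5) → index 1
j=2: u_2=47/160 ∈ [1/7, 2/5) → index 1
j=3: u_3=67/160 ∈ [2/5, 3/5) → index 2
j=4: u_4=87/160 ∈ [2/5, 3/5) → index 2
j=5: u_5=107/160 ∈ [3/5, 5/7) → index 3
j=6: u_6=127/160 ∈ [5/7, 6/7) → index 4
j=7: u_7=147/160 ∈ [6/7, 1) → index 5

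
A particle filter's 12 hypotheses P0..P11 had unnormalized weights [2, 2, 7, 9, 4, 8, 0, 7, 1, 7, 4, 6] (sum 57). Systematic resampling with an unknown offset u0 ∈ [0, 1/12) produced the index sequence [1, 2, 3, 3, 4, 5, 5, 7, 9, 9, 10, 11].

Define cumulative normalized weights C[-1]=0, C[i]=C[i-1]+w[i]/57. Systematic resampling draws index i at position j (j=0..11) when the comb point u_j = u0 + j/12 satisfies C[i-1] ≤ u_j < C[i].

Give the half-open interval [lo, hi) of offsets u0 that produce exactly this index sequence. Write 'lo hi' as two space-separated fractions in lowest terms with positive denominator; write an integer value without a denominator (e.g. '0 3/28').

C = [2/57, 4/57, 11/57, 20/57, 8/19, 32/57, 32/57, 13/19, 40/57, 47/57, 17/19, 1]
j=0 picked index 1: u0 ∈ [2/57, 4/57)
j=1 picked index 2: u0 ∈ [-1/76, 25/228)
j=2 picked index 3: u0 ∈ [1/38, 7/38)
j=3 picked index 3: u0 ∈ [-13/228, 23/228)
j=4 picked index 4: u0 ∈ [1/57, 5/57)
j=5 picked index 5: u0 ∈ [1/228, 11/76)
j=6 picked index 5: u0 ∈ [-3/38, 7/114)
j=7 picked index 7: u0 ∈ [-5/228, 23/228)
j=8 picked index 9: u0 ∈ [2/57, 3/19)
j=9 picked index 9: u0 ∈ [-11/228, 17/228)
j=10 picked index 10: u0 ∈ [-1/114, 7/114)
j=11 picked index 11: u0 ∈ [-5/228, 1/12)
intersection: [2/57, 7/114)

2/57 7/114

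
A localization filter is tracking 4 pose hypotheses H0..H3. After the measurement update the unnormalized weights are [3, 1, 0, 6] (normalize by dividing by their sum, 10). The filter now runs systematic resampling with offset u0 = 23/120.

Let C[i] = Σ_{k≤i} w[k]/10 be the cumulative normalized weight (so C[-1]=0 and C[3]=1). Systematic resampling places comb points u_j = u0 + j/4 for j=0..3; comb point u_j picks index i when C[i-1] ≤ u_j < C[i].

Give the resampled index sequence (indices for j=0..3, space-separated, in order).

C = [3/10, 2/5, 2/5, 1]
j=0: u_0=23/120 ∈ [0, 3/10) → index 0
j=1: u_1=53/120 ∈ [2/5, 1) → index 3
j=2: u_2=83/120 ∈ [2/5, 1) → index 3
j=3: u_3=113/120 ∈ [2/5, 1) → index 3

0 3 3 3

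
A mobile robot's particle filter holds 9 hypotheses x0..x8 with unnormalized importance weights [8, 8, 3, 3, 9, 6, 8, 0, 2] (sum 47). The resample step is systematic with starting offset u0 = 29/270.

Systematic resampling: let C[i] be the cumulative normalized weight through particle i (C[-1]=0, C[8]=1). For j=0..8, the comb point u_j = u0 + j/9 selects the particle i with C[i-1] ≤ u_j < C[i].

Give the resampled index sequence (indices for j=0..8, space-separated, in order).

0 1 1 3 4 5 5 6 8

C = [8/47, 16/47, 19/47, 22/47, 31/47, 37/47, 45/47, 45/47, 1]
j=0: u_0=29/270 ∈ [0, 8/47) → index 0
j=1: u_1=59/270 ∈ [8/47, 16/47) → index 1
j=2: u_2=89/270 ∈ [8/47, 16/47) → index 1
j=3: u_3=119/270 ∈ [19/47, 22/47) → index 3
j=4: u_4=149/270 ∈ [22/47, 31/47) → index 4
j=5: u_5=179/270 ∈ [31/47, 37/47) → index 5
j=6: u_6=209/270 ∈ [31/47, 37/47) → index 5
j=7: u_7=239/270 ∈ [37/47, 45/47) → index 6
j=8: u_8=269/270 ∈ [45/47, 1) → index 8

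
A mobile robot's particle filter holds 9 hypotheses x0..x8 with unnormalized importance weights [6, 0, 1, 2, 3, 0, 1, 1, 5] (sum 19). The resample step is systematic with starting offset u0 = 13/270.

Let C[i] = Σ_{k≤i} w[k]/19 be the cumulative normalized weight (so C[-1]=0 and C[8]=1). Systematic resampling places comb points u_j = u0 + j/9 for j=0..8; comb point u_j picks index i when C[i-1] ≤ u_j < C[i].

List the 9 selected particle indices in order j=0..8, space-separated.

0 0 0 3 4 4 7 8 8

C = [6/19, 6/19, 7/19, 9/19, 12/19, 12/19, 13/19, 14/19, 1]
j=0: u_0=13/270 ∈ [0, 6/19) → index 0
j=1: u_1=43/270 ∈ [0, 6/19) → index 0
j=2: u_2=73/270 ∈ [0, 6/19) → index 0
j=3: u_3=103/270 ∈ [7/19, 9/19) → index 3
j=4: u_4=133/270 ∈ [9/19, 12/19) → index 4
j=5: u_5=163/270 ∈ [9/19, 12/19) → index 4
j=6: u_6=193/270 ∈ [13/19, 14/19) → index 7
j=7: u_7=223/270 ∈ [14/19, 1) → index 8
j=8: u_8=253/270 ∈ [14/19, 1) → index 8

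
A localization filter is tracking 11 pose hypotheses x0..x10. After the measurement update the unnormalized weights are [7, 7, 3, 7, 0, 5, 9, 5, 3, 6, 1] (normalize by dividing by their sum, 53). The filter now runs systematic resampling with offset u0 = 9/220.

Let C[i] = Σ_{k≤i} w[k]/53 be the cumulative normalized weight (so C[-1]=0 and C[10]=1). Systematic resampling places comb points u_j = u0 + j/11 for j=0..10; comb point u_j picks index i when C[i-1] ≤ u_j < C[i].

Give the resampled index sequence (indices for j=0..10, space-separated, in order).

C = [7/53, 14/53, 17/53, 24/53, 24/53, 29/53, 38/53, 43/53, 46/53, 52/53, 1]
j=0: u_0=9/220 ∈ [0, 7/53) → index 0
j=1: u_1=29/220 ∈ [0, 7/53) → index 0
j=2: u_2=49/220 ∈ [7/53, 14/53) → index 1
j=3: u_3=69/220 ∈ [14/53, 17/53) → index 2
j=4: u_4=89/220 ∈ [17/53, 24/53) → index 3
j=5: u_5=109/220 ∈ [24/53, 29/53) → index 5
j=6: u_6=129/220 ∈ [29/53, 38/53) → index 6
j=7: u_7=149/220 ∈ [29/53, 38/53) → index 6
j=8: u_8=169/220 ∈ [38/53, 43/53) → index 7
j=9: u_9=189/220 ∈ [43/53, 46/53) → index 8
j=10: u_10=19/20 ∈ [46/53, 52/53) → index 9

0 0 1 2 3 5 6 6 7 8 9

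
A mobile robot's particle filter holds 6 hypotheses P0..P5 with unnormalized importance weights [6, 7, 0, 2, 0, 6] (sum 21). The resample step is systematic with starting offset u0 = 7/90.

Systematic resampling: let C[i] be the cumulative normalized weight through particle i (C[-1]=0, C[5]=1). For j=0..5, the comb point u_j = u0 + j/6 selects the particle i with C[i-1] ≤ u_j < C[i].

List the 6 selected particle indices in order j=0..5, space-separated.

C = [2/7, 13/21, 13/21, 5/7, 5/7, 1]
j=0: u_0=7/90 ∈ [0, 2/7) → index 0
j=1: u_1=11/45 ∈ [0, 2/7) → index 0
j=2: u_2=37/90 ∈ [2/7, 13/21) → index 1
j=3: u_3=26/45 ∈ [2/7, 13/21) → index 1
j=4: u_4=67/90 ∈ [5/7, 1) → index 5
j=5: u_5=41/45 ∈ [5/7, 1) → index 5

0 0 1 1 5 5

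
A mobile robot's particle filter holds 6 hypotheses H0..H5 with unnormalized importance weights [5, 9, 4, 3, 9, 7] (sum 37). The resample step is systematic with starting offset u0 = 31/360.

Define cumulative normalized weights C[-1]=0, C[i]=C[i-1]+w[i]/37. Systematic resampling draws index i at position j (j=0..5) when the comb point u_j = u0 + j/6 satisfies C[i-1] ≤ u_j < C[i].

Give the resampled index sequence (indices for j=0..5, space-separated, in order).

C = [5/37, 14/37, 18/37, 21/37, 30/37, 1]
j=0: u_0=31/360 ∈ [0, 5/37) → index 0
j=1: u_1=91/360 ∈ [5/37, 14/37) → index 1
j=2: u_2=151/360 ∈ [14/37, 18/37) → index 2
j=3: u_3=211/360 ∈ [21/37, 30/37) → index 4
j=4: u_4=271/360 ∈ [21/37, 30/37) → index 4
j=5: u_5=331/360 ∈ [30/37, 1) → index 5

0 1 2 4 4 5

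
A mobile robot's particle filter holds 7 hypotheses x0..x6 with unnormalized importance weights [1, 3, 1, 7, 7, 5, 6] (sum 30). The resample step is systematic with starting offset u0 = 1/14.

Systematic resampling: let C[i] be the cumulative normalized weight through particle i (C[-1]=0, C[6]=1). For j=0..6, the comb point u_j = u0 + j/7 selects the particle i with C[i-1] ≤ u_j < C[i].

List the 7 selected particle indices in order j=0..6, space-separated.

1 3 3 4 5 5 6

C = [1/30, 2/15, 1/6, 2/5, 19/30, 4/5, 1]
j=0: u_0=1/14 ∈ [1/30, 2/15) → index 1
j=1: u_1=3/14 ∈ [1/6, 2/5) → index 3
j=2: u_2=5/14 ∈ [1/6, 2/5) → index 3
j=3: u_3=1/2 ∈ [2/5, 19/30) → index 4
j=4: u_4=9/14 ∈ [19/30, 4/5) → index 5
j=5: u_5=11/14 ∈ [19/30, 4/5) → index 5
j=6: u_6=13/14 ∈ [4/5, 1) → index 6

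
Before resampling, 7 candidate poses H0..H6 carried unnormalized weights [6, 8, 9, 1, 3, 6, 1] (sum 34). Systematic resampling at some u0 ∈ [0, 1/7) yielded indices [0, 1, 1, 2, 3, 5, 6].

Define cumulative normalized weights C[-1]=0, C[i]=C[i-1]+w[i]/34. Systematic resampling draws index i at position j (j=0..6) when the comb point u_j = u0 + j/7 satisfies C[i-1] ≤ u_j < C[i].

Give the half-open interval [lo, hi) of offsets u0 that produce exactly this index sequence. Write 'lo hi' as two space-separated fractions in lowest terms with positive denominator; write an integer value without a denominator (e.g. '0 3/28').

C = [3/17, 7/17, 23/34, 12/17, 27/34, 33/34, 1]
j=0 picked index 0: u0 ∈ [0, 3/17)
j=1 picked index 1: u0 ∈ [4/119, 32/119)
j=2 picked index 1: u0 ∈ [-13/119, 15/119)
j=3 picked index 2: u0 ∈ [-2/119, 59/238)
j=4 picked index 3: u0 ∈ [25/238, 16/119)
j=5 picked index 5: u0 ∈ [19/238, 61/238)
j=6 picked index 6: u0 ∈ [27/238, 1/7)
intersection: [27/238, 15/119)

27/238 15/119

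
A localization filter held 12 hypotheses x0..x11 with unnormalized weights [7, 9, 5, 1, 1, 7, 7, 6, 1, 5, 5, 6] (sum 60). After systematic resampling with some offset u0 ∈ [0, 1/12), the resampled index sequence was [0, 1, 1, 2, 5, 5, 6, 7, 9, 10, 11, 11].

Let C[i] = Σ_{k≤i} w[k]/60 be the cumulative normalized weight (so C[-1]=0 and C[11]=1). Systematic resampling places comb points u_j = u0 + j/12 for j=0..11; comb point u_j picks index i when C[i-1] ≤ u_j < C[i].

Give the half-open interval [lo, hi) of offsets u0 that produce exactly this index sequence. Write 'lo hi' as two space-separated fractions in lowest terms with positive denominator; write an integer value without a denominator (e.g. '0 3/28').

1/15 1/12

C = [7/60, 4/15, 7/20, 11/30, 23/60, 1/2, 37/60, 43/60, 11/15, 49/60, 9/10, 1]
j=0 picked index 0: u0 ∈ [0, 7/60)
j=1 picked index 1: u0 ∈ [1/30, 11/60)
j=2 picked index 1: u0 ∈ [-1/20, 1/10)
j=3 picked index 2: u0 ∈ [1/60, 1/10)
j=4 picked index 5: u0 ∈ [1/20, 1/6)
j=5 picked index 5: u0 ∈ [-1/30, 1/12)
j=6 picked index 6: u0 ∈ [0, 7/60)
j=7 picked index 7: u0 ∈ [1/30, 2/15)
j=8 picked index 9: u0 ∈ [1/15, 3/20)
j=9 picked index 10: u0 ∈ [1/15, 3/20)
j=10 picked index 11: u0 ∈ [1/15, 1/6)
j=11 picked index 11: u0 ∈ [-1/60, 1/12)
intersection: [1/15, 1/12)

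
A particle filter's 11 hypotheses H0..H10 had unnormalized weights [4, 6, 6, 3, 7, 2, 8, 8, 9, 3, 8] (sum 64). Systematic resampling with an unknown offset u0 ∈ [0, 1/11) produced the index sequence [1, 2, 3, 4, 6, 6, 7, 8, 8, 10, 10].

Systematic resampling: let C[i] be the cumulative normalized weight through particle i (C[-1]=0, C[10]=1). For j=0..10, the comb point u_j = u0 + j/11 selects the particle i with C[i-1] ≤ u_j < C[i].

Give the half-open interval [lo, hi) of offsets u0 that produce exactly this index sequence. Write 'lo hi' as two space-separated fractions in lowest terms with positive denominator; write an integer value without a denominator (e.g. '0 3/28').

C = [1/16, 5/32, 1/4, 19/64, 13/32, 7/16, 9/16, 11/16, 53/64, 7/8, 1]
j=0 picked index 1: u0 ∈ [1/16, 5/32)
j=1 picked index 2: u0 ∈ [23/352, 7/44)
j=2 picked index 3: u0 ∈ [3/44, 81/704)
j=3 picked index 4: u0 ∈ [17/704, 47/352)
j=4 picked index 6: u0 ∈ [13/176, 35/176)
j=5 picked index 6: u0 ∈ [-3/176, 19/176)
j=6 picked index 7: u0 ∈ [3/176, 25/176)
j=7 picked index 8: u0 ∈ [9/176, 135/704)
j=8 picked index 8: u0 ∈ [-7/176, 71/704)
j=9 picked index 10: u0 ∈ [5/88, 2/11)
j=10 picked index 10: u0 ∈ [-3/88, 1/11)
intersection: [13/176, 1/11)

13/176 1/11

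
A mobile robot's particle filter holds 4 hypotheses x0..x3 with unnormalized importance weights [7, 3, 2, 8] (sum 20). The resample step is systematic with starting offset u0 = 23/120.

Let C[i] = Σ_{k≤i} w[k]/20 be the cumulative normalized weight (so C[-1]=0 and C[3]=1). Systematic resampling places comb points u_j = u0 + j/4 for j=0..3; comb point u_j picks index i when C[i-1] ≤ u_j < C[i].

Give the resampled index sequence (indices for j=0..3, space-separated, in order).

0 1 3 3

C = [7/20, 1/2, 3/5, 1]
j=0: u_0=23/120 ∈ [0, 7/20) → index 0
j=1: u_1=53/120 ∈ [7/20, 1/2) → index 1
j=2: u_2=83/120 ∈ [3/5, 1) → index 3
j=3: u_3=113/120 ∈ [3/5, 1) → index 3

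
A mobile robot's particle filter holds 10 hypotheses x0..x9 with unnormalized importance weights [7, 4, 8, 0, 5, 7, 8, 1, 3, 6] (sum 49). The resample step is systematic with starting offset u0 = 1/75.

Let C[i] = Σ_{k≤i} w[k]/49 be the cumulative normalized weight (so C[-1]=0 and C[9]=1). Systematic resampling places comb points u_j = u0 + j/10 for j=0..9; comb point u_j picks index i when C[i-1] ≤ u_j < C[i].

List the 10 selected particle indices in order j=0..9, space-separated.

0 0 1 2 4 5 5 6 7 9

C = [1/7, 11/49, 19/49, 19/49, 24/49, 31/49, 39/49, 40/49, 43/49, 1]
j=0: u_0=1/75 ∈ [0, 1/7) → index 0
j=1: u_1=17/150 ∈ [0, 1/7) → index 0
j=2: u_2=16/75 ∈ [1/7, 11/49) → index 1
j=3: u_3=47/150 ∈ [11/49, 19/49) → index 2
j=4: u_4=31/75 ∈ [19/49, 24/49) → index 4
j=5: u_5=77/150 ∈ [24/49, 31/49) → index 5
j=6: u_6=46/75 ∈ [24/49, 31/49) → index 5
j=7: u_7=107/150 ∈ [31/49, 39/49) → index 6
j=8: u_8=61/75 ∈ [39/49, 40/49) → index 7
j=9: u_9=137/150 ∈ [43/49, 1) → index 9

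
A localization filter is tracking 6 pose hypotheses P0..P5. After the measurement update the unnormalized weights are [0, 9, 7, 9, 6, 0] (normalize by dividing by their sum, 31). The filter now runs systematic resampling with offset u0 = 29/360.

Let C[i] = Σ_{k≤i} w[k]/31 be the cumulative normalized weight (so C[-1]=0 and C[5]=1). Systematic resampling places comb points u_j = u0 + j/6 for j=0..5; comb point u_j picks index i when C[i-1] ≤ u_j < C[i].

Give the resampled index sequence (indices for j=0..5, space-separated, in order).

C = [0, 9/31, 16/31, 25/31, 1, 1]
j=0: u_0=29/360 ∈ [0, 9/31) → index 1
j=1: u_1=89/360 ∈ [0, 9/31) → index 1
j=2: u_2=149/360 ∈ [9/31, 16/31) → index 2
j=3: u_3=209/360 ∈ [16/31, 25/31) → index 3
j=4: u_4=269/360 ∈ [16/31, 25/31) → index 3
j=5: u_5=329/360 ∈ [25/31, 1) → index 4

1 1 2 3 3 4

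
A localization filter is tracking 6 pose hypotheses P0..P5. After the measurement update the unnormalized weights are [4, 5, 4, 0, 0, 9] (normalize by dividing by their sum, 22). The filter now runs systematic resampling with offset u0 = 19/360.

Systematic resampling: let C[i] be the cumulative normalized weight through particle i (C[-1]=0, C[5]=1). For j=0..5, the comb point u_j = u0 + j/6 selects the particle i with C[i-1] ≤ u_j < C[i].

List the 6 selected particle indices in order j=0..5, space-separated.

C = [2/11, 9/22, 13/22, 13/22, 13/22, 1]
j=0: u_0=19/360 ∈ [0, 2/11) → index 0
j=1: u_1=79/360 ∈ [2/11, 9/22) → index 1
j=2: u_2=139/360 ∈ [2/11, 9/22) → index 1
j=3: u_3=199/360 ∈ [9/22, 13/22) → index 2
j=4: u_4=259/360 ∈ [13/22, 1) → index 5
j=5: u_5=319/360 ∈ [13/22, 1) → index 5

0 1 1 2 5 5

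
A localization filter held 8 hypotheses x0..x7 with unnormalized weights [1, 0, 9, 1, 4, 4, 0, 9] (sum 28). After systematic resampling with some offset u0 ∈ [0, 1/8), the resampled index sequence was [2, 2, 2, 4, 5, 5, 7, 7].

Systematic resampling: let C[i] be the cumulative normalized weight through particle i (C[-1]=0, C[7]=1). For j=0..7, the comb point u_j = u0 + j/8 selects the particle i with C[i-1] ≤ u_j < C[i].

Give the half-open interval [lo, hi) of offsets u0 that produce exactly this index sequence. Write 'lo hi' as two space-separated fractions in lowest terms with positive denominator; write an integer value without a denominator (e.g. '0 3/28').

C = [1/28, 1/28, 5/14, 11/28, 15/28, 19/28, 19/28, 1]
j=0 picked index 2: u0 ∈ [1/28, 5/14)
j=1 picked index 2: u0 ∈ [-5/56, 13/56)
j=2 picked index 2: u0 ∈ [-3/14, 3/28)
j=3 picked index 4: u0 ∈ [1/56, 9/56)
j=4 picked index 5: u0 ∈ [1/28, 5/28)
j=5 picked index 5: u0 ∈ [-5/56, 3/56)
j=6 picked index 7: u0 ∈ [-1/14, 1/4)
j=7 picked index 7: u0 ∈ [-11/56, 1/8)
intersection: [1/28, 3/56)

1/28 3/56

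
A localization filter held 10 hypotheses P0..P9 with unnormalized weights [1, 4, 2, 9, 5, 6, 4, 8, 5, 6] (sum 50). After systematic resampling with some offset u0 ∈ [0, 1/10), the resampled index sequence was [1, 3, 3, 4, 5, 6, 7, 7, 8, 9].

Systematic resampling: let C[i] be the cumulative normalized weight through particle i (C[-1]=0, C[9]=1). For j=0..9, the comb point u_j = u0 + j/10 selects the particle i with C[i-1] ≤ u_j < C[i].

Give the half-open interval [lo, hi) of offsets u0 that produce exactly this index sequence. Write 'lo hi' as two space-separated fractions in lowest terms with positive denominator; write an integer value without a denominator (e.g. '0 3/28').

C = [1/50, 1/10, 7/50, 8/25, 21/50, 27/50, 31/50, 39/50, 22/25, 1]
j=0 picked index 1: u0 ∈ [1/50, 1/10)
j=1 picked index 3: u0 ∈ [1/25, 11/50)
j=2 picked index 3: u0 ∈ [-3/50, 3/25)
j=3 picked index 4: u0 ∈ [1/50, 3/25)
j=4 picked index 5: u0 ∈ [1/50, 7/50)
j=5 picked index 6: u0 ∈ [1/25, 3/25)
j=6 picked index 7: u0 ∈ [1/50, 9/50)
j=7 picked index 7: u0 ∈ [-2/25, 2/25)
j=8 picked index 8: u0 ∈ [-1/50, 2/25)
j=9 picked index 9: u0 ∈ [-1/50, 1/10)
intersection: [1/25, 2/25)

1/25 2/25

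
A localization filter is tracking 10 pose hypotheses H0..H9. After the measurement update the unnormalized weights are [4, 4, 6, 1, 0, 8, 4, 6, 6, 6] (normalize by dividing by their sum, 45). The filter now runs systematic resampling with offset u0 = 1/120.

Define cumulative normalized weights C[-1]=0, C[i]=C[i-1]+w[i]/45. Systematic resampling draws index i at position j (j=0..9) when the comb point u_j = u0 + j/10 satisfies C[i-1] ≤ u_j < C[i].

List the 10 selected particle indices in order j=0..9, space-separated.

C = [4/45, 8/45, 14/45, 1/3, 1/3, 23/45, 3/5, 11/15, 13/15, 1]
j=0: u_0=1/120 ∈ [0, 4/45) → index 0
j=1: u_1=13/120 ∈ [4/45, 8/45) → index 1
j=2: u_2=5/24 ∈ [8/45, 14/45) → index 2
j=3: u_3=37/120 ∈ [8/45, 14/45) → index 2
j=4: u_4=49/120 ∈ [1/3, 23/45) → index 5
j=5: u_5=61/120 ∈ [1/3, 23/45) → index 5
j=6: u_6=73/120 ∈ [3/5, 11/15) → index 7
j=7: u_7=17/24 ∈ [3/5, 11/15) → index 7
j=8: u_8=97/120 ∈ [11/15, 13/15) → index 8
j=9: u_9=109/120 ∈ [13/15, 1) → index 9

0 1 2 2 5 5 7 7 8 9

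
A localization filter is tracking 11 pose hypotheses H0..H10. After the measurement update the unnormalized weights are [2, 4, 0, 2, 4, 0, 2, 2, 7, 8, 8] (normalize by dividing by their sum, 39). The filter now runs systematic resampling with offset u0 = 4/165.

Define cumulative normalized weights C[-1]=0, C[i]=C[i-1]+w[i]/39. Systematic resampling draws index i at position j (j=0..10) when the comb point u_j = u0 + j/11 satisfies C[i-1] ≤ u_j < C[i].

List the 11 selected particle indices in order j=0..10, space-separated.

0 1 4 4 7 8 8 9 9 10 10

C = [2/39, 2/13, 2/13, 8/39, 4/13, 4/13, 14/39, 16/39, 23/39, 31/39, 1]
j=0: u_0=4/165 ∈ [0, 2/39) → index 0
j=1: u_1=19/165 ∈ [2/39, 2/13) → index 1
j=2: u_2=34/165 ∈ [8/39, 4/13) → index 4
j=3: u_3=49/165 ∈ [8/39, 4/13) → index 4
j=4: u_4=64/165 ∈ [14/39, 16/39) → index 7
j=5: u_5=79/165 ∈ [16/39, 23/39) → index 8
j=6: u_6=94/165 ∈ [16/39, 23/39) → index 8
j=7: u_7=109/165 ∈ [23/39, 31/39) → index 9
j=8: u_8=124/165 ∈ [23/39, 31/39) → index 9
j=9: u_9=139/165 ∈ [31/39, 1) → index 10
j=10: u_10=14/15 ∈ [31/39, 1) → index 10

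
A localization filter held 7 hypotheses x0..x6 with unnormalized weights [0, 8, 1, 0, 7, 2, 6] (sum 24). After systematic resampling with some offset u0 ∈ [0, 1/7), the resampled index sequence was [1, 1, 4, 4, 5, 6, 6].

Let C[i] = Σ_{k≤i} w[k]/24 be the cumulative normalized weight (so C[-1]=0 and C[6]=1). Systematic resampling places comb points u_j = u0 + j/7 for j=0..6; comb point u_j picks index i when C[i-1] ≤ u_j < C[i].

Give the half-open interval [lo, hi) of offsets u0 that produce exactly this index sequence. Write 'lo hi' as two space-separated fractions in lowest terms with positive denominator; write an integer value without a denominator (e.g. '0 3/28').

2/21 1/7

C = [0, 1/3, 3/8, 3/8, 2/3, 3/4, 1]
j=0 picked index 1: u0 ∈ [0, 1/3)
j=1 picked index 1: u0 ∈ [-1/7, 4/21)
j=2 picked index 4: u0 ∈ [5/56, 8/21)
j=3 picked index 4: u0 ∈ [-3/56, 5/21)
j=4 picked index 5: u0 ∈ [2/21, 5/28)
j=5 picked index 6: u0 ∈ [1/28, 2/7)
j=6 picked index 6: u0 ∈ [-3/28, 1/7)
intersection: [2/21, 1/7)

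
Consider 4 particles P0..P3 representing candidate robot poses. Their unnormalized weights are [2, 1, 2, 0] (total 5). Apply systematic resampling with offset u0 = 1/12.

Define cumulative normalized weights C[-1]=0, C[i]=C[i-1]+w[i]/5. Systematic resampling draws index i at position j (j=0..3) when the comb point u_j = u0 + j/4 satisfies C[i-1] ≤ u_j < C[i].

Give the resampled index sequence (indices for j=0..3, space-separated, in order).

0 0 1 2

C = [2/5, 3/5, 1, 1]
j=0: u_0=1/12 ∈ [0, 2/5) → index 0
j=1: u_1=1/3 ∈ [0, 2/5) → index 0
j=2: u_2=7/12 ∈ [2/5, 3/5) → index 1
j=3: u_3=5/6 ∈ [3/5, 1) → index 2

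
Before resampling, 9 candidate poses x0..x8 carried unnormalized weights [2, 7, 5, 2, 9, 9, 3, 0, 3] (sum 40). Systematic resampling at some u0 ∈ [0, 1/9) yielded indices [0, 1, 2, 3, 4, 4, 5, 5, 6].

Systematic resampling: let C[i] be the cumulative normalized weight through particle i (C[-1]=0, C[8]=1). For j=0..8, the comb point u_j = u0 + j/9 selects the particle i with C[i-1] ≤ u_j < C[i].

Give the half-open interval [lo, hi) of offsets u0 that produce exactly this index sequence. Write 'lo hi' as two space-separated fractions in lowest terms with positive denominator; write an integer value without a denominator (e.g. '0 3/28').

C = [1/20, 9/40, 7/20, 2/5, 5/8, 17/20, 37/40, 37/40, 1]
j=0 picked index 0: u0 ∈ [0, 1/20)
j=1 picked index 1: u0 ∈ [-11/180, 41/360)
j=2 picked index 2: u0 ∈ [1/360, 23/180)
j=3 picked index 3: u0 ∈ [1/60, 1/15)
j=4 picked index 4: u0 ∈ [-2/45, 13/72)
j=5 picked index 4: u0 ∈ [-7/45, 5/72)
j=6 picked index 5: u0 ∈ [-1/24, 11/60)
j=7 picked index 5: u0 ∈ [-11/72, 13/180)
j=8 picked index 6: u0 ∈ [-7/180, 13/360)
intersection: [1/60, 13/360)

1/60 13/360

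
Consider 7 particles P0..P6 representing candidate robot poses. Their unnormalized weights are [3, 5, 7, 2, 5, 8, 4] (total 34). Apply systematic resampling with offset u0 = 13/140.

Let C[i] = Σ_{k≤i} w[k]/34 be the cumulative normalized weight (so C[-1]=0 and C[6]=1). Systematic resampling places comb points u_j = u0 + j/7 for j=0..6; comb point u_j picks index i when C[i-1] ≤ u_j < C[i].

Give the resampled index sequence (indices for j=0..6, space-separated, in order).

1 2 2 4 5 5 6

C = [3/34, 4/17, 15/34, 1/2, 11/17, 15/17, 1]
j=0: u_0=13/140 ∈ [3/34, 4/17) → index 1
j=1: u_1=33/140 ∈ [4/17, 15/34) → index 2
j=2: u_2=53/140 ∈ [4/17, 15/34) → index 2
j=3: u_3=73/140 ∈ [1/2, 11/17) → index 4
j=4: u_4=93/140 ∈ [11/17, 15/17) → index 5
j=5: u_5=113/140 ∈ [11/17, 15/17) → index 5
j=6: u_6=19/20 ∈ [15/17, 1) → index 6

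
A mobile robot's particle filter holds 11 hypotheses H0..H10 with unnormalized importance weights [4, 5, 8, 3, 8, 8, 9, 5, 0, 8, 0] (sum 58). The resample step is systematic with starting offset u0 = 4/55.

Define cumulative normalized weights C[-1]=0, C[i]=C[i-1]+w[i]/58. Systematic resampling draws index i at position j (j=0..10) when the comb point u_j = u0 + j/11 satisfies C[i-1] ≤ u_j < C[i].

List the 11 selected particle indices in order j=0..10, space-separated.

C = [2/29, 9/58, 17/58, 10/29, 14/29, 18/29, 45/58, 25/29, 25/29, 1, 1]
j=0: u_0=4/55 ∈ [2/29, 9/58) → index 1
j=1: u_1=9/55 ∈ [9/58, 17/58) → index 2
j=2: u_2=14/55 ∈ [9/58, 17/58) → index 2
j=3: u_3=19/55 ∈ [10/29, 14/29) → index 4
j=4: u_4=24/55 ∈ [10/29, 14/29) → index 4
j=5: u_5=29/55 ∈ [14/29, 18/29) → index 5
j=6: u_6=34/55 ∈ [14/29, 18/29) → index 5
j=7: u_7=39/55 ∈ [18/29, 45/58) → index 6
j=8: u_8=4/5 ∈ [45/58, 25/29) → index 7
j=9: u_9=49/55 ∈ [25/29, 1) → index 9
j=10: u_10=54/55 ∈ [25/29, 1) → index 9

1 2 2 4 4 5 5 6 7 9 9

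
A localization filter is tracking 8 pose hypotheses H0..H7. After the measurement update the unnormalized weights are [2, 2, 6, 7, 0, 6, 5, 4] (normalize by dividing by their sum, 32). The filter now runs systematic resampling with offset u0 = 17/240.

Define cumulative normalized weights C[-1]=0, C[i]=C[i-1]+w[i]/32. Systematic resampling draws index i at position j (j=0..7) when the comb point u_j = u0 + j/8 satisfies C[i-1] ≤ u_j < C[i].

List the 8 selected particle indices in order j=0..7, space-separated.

1 2 3 3 5 5 6 7

C = [1/16, 1/8, 5/16, 17/32, 17/32, 23/32, 7/8, 1]
j=0: u_0=17/240 ∈ [1/16, 1/8) → index 1
j=1: u_1=47/240 ∈ [1/8, 5/16) → index 2
j=2: u_2=77/240 ∈ [5/16, 17/32) → index 3
j=3: u_3=107/240 ∈ [5/16, 17/32) → index 3
j=4: u_4=137/240 ∈ [17/32, 23/32) → index 5
j=5: u_5=167/240 ∈ [17/32, 23/32) → index 5
j=6: u_6=197/240 ∈ [23/32, 7/8) → index 6
j=7: u_7=227/240 ∈ [7/8, 1) → index 7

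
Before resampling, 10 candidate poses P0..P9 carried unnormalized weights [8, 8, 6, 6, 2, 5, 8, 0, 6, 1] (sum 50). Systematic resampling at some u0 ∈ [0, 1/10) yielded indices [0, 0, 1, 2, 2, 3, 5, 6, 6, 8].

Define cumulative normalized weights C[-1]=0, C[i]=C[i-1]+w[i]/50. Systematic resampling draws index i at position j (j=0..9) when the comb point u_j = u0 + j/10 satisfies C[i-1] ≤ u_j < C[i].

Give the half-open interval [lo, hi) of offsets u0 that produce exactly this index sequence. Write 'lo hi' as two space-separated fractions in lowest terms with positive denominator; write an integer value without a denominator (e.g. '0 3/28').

1/50 1/25

C = [4/25, 8/25, 11/25, 14/25, 3/5, 7/10, 43/50, 43/50, 49/50, 1]
j=0 picked index 0: u0 ∈ [0, 4/25)
j=1 picked index 0: u0 ∈ [-1/10, 3/50)
j=2 picked index 1: u0 ∈ [-1/25, 3/25)
j=3 picked index 2: u0 ∈ [1/50, 7/50)
j=4 picked index 2: u0 ∈ [-2/25, 1/25)
j=5 picked index 3: u0 ∈ [-3/50, 3/50)
j=6 picked index 5: u0 ∈ [0, 1/10)
j=7 picked index 6: u0 ∈ [0, 4/25)
j=8 picked index 6: u0 ∈ [-1/10, 3/50)
j=9 picked index 8: u0 ∈ [-1/25, 2/25)
intersection: [1/50, 1/25)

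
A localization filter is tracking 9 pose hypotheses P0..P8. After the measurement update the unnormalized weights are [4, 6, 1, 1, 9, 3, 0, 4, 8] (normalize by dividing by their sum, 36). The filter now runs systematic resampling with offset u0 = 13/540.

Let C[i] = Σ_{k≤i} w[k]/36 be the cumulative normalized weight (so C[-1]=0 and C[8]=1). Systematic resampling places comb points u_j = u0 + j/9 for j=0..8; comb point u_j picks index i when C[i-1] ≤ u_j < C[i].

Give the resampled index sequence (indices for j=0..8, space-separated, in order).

C = [1/9, 5/18, 11/36, 1/3, 7/12, 2/3, 2/3, 7/9, 1]
j=0: u_0=13/540 ∈ [0, 1/9) → index 0
j=1: u_1=73/540 ∈ [1/9, 5/18) → index 1
j=2: u_2=133/540 ∈ [1/9, 5/18) → index 1
j=3: u_3=193/540 ∈ [1/3, 7/12) → index 4
j=4: u_4=253/540 ∈ [1/3, 7/12) → index 4
j=5: u_5=313/540 ∈ [1/3, 7/12) → index 4
j=6: u_6=373/540 ∈ [2/3, 7/9) → index 7
j=7: u_7=433/540 ∈ [7/9, 1) → index 8
j=8: u_8=493/540 ∈ [7/9, 1) → index 8

0 1 1 4 4 4 7 8 8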